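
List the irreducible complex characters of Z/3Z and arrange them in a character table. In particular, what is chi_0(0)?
Character table of Z/3Z (irreps indexed chi_0,...,chi_2 with chi_k(m) = zeta_3^(k*m), zeta_3 = exp(2*pi*i/3)):
  irrep \ class  {0} (size 1)  {1} (size 1)    {2} (size 1)  
  chi_0          1             1               1             
  chi_1          1             exp(2*I*pi/3)   exp(-2*I*pi/3)
  chi_2          1             exp(-2*I*pi/3)  exp(2*I*pi/3) 

Spot check: chi_0(0) = zeta_3^(0*0) = zeta_3^0 = 1.

Solution. Z/3Z is abelian, so all 3 irreducible complex representations are 1-dimensional. They are given by chi_k(m) = zeta_3^(k*m) for k = 0,...,2. Row orthogonality: sum_m chi_k(m) conj(chi_l(m)) = 3 * [k = l].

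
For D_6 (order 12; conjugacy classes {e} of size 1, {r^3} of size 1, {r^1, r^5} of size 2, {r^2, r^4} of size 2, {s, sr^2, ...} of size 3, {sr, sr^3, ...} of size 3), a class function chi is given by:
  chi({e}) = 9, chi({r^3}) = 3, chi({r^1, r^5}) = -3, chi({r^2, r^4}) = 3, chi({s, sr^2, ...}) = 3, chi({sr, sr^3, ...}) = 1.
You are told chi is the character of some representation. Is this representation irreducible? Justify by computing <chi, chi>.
Not irreducible (reducible): <chi, chi> = 13 > 1.

Reasoning: <chi, chi> = (1/|G|) sum_C |C| * |chi(C)|^2 = (1/12)[1*|9|^2 + 1*|3|^2 + 2*|-3|^2 + 2*|3|^2 + 3*|3|^2 + 3*|1|^2]
  = (1/12)[(81) + (9) + (18) + (18) + (27) + (3)] = 156/12 = 13.
A character is irreducible iff <chi, chi> = 1, so this representation is reducible.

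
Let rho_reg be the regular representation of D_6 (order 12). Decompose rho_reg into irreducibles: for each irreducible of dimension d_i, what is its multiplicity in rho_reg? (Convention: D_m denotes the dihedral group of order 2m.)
Each irreducible V_i of dimension d_i appears with multiplicity d_i, i.e. rho_reg = (direct sum over all irreducibles V_i) d_i V_i. The irreducible dimensions for D_6 are 1, 1, 1, 1, 2, 2: 4 irreducibles of dimension 1, each with multiplicity 1; 2 irreducibles of dimension 2, each with multiplicity 2. Total dimension 4*1*1 + 2*2*2 = 12 = |G|.

Derivation: General theorem: in the regular representation of a finite group G, each irreducible appears with multiplicity equal to its dimension. Check: dim(rho_reg) = sum d_i^2 = 1 + 1 + 1 + 1 + 4 + 4 = 12 = |G|.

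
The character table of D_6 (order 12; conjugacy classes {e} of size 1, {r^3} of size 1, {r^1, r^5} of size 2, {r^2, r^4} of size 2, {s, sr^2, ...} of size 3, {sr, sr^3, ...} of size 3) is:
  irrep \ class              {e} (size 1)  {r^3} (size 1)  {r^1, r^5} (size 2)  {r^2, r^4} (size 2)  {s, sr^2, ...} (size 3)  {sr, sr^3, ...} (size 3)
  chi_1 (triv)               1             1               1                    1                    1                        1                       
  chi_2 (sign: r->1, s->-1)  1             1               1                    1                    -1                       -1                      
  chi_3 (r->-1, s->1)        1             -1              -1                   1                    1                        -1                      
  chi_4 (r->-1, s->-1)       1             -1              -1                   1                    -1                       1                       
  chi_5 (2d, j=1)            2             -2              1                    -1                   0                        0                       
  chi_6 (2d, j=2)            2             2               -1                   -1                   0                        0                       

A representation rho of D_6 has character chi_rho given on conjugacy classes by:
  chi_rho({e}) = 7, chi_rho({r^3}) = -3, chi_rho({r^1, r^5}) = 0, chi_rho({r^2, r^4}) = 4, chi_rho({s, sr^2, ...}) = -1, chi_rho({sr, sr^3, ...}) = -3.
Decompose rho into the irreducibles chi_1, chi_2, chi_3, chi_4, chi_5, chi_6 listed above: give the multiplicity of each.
Multiplicities: chi_1: 0, chi_2: 2, chi_3: 2, chi_4: 1, chi_5: 1, chi_6: 0.

Explanation: Use <chi_rho, chi> = (1/|G|) sum_C |C| * chi_rho(C) * conj(chi(C)) with |G| = 12 for each irreducible chi in the table:
  <chi_rho, chi_1> = (1/12)[1*(7)*conj(1) + 1*(-3)*conj(1) + 2*(0)*conj(1) + 2*(4)*conj(1) + 3*(-1)*conj(1) + 3*(-3)*conj(1)]
      = (1/12)[(7) + (-3) + (0) + (8) + (-3) + (-9)] = 0/12 = 0
  <chi_rho, chi_2> = (1/12)[1*(7)*conj(1) + 1*(-3)*conj(1) + 2*(0)*conj(1) + 2*(4)*conj(1) + 3*(-1)*conj(-1) + 3*(-3)*conj(-1)]
      = (1/12)[(7) + (-3) + (0) + (8) + (3) + (9)] = 24/12 = 2
  <chi_rho, chi_3> = (1/12)[1*(7)*conj(1) + 1*(-3)*conj(-1) + 2*(0)*conj(-1) + 2*(4)*conj(1) + 3*(-1)*conj(1) + 3*(-3)*conj(-1)]
      = (1/12)[(7) + (3) + (0) + (8) + (-3) + (9)] = 24/12 = 2
  <chi_rho, chi_4> = (1/12)[1*(7)*conj(1) + 1*(-3)*conj(-1) + 2*(0)*conj(-1) + 2*(4)*conj(1) + 3*(-1)*conj(-1) + 3*(-3)*conj(1)]
      = (1/12)[(7) + (3) + (0) + (8) + (3) + (-9)] = 12/12 = 1
  <chi_rho, chi_5> = (1/12)[1*(7)*conj(2) + 1*(-3)*conj(-2) + 2*(0)*conj(1) + 2*(4)*conj(-1) + 3*(-1)*conj(0) + 3*(-3)*conj(0)]
      = (1/12)[(14) + (6) + (0) + (-8) + (0) + (0)] = 12/12 = 1
  <chi_rho, chi_6> = (1/12)[1*(7)*conj(2) + 1*(-3)*conj(2) + 2*(0)*conj(-1) + 2*(4)*conj(-1) + 3*(-1)*conj(0) + 3*(-3)*conj(0)]
      = (1/12)[(14) + (-6) + (0) + (-8) + (0) + (0)] = 0/12 = 0
Dimension check: dim(rho) = sum (mult * dim) = 0*1 + 2*1 + 2*1 + 1*1 + 1*2 + 0*2 = 7 = chi_rho(e) = 7.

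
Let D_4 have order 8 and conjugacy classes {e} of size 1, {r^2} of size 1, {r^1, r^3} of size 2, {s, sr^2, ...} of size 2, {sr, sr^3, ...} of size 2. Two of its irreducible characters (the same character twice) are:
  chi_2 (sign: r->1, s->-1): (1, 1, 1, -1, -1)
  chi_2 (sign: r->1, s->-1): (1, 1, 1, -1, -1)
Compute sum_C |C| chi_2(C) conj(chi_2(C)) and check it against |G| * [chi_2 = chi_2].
Sum = 8 = |G| = 8; so <chi_2, chi_2> = 1 (norm-1 confirms irreducibility).

Compute term by term over conjugacy classes (|C| * chi_2(C) * conj(chi_2(C))):
  1*(1)*conj(1) + 1*(1)*conj(1) + 2*(1)*conj(1) + 2*(-1)*conj(-1) + 2*(-1)*conj(-1)
  = (1) + (1) + (2) + (2) + (2)
  = 8.
Dividing by |G| = 8 gives 8/8 = 1, matching the row-orthogonality relation <chi_2, chi_2> = [chi_2 = chi_2].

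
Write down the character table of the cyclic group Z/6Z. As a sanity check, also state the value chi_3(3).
Character table of Z/6Z (irreps indexed chi_0,...,chi_5 with chi_k(m) = zeta_6^(k*m), zeta_6 = exp(2*pi*i/6)):
  irrep \ class  {0} (size 1)  {1} (size 1)    {2} (size 1)    {3} (size 1)  {4} (size 1)    {5} (size 1)  
  chi_0          1             1               1               1             1               1             
  chi_1          1             exp(I*pi/3)     exp(2*I*pi/3)   -1            exp(-2*I*pi/3)  exp(-I*pi/3)  
  chi_2          1             exp(2*I*pi/3)   exp(-2*I*pi/3)  1             exp(2*I*pi/3)   exp(-2*I*pi/3)
  chi_3          1             -1              1               -1            1               -1            
  chi_4          1             exp(-2*I*pi/3)  exp(2*I*pi/3)   1             exp(-2*I*pi/3)  exp(2*I*pi/3) 
  chi_5          1             exp(-I*pi/3)    exp(-2*I*pi/3)  -1            exp(2*I*pi/3)   exp(I*pi/3)   

Spot check: chi_3(3) = zeta_6^(3*3) = zeta_6^9 = -1.

Proof sketch: Z/6Z is abelian, so all 6 irreducible complex representations are 1-dimensional. They are given by chi_k(m) = zeta_6^(k*m) for k = 0,...,5. Row orthogonality: sum_m chi_k(m) conj(chi_l(m)) = 6 * [k = l].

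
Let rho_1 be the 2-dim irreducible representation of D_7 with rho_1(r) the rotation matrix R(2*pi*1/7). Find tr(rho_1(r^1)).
chi_{rho_1}(r^1) = 2*cos(2*pi*1*1/7) = 2*cos(2*pi/7)

Justification: rho_1(r^1) is rotation by angle 2*pi*1*1/7, whose trace is 2*cos(2*pi*1*1/7) = 2*cos(2*pi/7).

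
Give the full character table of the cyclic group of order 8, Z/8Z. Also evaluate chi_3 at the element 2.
Character table of Z/8Z (irreps indexed chi_0,...,chi_7 with chi_k(m) = zeta_8^(k*m), zeta_8 = exp(2*pi*i/8)):
  irrep \ class  {0} (size 1)  {1} (size 1)    {2} (size 1)  {3} (size 1)    {4} (size 1)  {5} (size 1)    {6} (size 1)  {7} (size 1)  
  chi_0          1             1               1             1               1             1               1             1             
  chi_1          1             exp(I*pi/4)     I             exp(3*I*pi/4)   -1            exp(-3*I*pi/4)  -I            exp(-I*pi/4)  
  chi_2          1             I               -1            -I              1             I               -1            -I            
  chi_3          1             exp(3*I*pi/4)   -I            exp(I*pi/4)     -1            exp(-I*pi/4)    I             exp(-3*I*pi/4)
  chi_4          1             -1              1             -1              1             -1              1             -1            
  chi_5          1             exp(-3*I*pi/4)  I             exp(-I*pi/4)    -1            exp(I*pi/4)     -I            exp(3*I*pi/4) 
  chi_6          1             -I              -1            I               1             -I              -1            I             
  chi_7          1             exp(-I*pi/4)    -I            exp(-3*I*pi/4)  -1            exp(3*I*pi/4)   I             exp(I*pi/4)   

Spot check: chi_3(2) = zeta_8^(3*2) = zeta_8^6 = -I.

Explanation: Z/8Z is abelian, so all 8 irreducible complex representations are 1-dimensional. They are given by chi_k(m) = zeta_8^(k*m) for k = 0,...,7. Row orthogonality: sum_m chi_k(m) conj(chi_l(m)) = 8 * [k = l].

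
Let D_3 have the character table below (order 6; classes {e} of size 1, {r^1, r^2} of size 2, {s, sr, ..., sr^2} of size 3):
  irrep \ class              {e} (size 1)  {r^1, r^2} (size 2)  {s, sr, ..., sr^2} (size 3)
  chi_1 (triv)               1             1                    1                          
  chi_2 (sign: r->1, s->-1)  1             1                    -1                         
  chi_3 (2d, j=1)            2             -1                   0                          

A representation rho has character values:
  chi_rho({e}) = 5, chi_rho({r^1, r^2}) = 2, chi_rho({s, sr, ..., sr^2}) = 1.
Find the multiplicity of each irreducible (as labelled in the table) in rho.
Multiplicities: chi_1: 2, chi_2: 1, chi_3: 1.

Solution. Use <chi_rho, chi> = (1/|G|) sum_C |C| * chi_rho(C) * conj(chi(C)) with |G| = 6 for each irreducible chi in the table:
  <chi_rho, chi_1> = (1/6)[1*(5)*conj(1) + 2*(2)*conj(1) + 3*(1)*conj(1)]
      = (1/6)[(5) + (4) + (3)] = 12/6 = 2
  <chi_rho, chi_2> = (1/6)[1*(5)*conj(1) + 2*(2)*conj(1) + 3*(1)*conj(-1)]
      = (1/6)[(5) + (4) + (-3)] = 6/6 = 1
  <chi_rho, chi_3> = (1/6)[1*(5)*conj(2) + 2*(2)*conj(-1) + 3*(1)*conj(0)]
      = (1/6)[(10) + (-4) + (0)] = 6/6 = 1
Dimension check: dim(rho) = sum (mult * dim) = 2*1 + 1*1 + 1*2 = 5 = chi_rho(e) = 5.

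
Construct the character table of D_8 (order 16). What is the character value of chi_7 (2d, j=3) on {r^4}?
Conjugacy classes: {e} of size 1, {r^4} of size 1, {r^1, r^7} of size 2, {r^2, r^6} of size 2, {r^3, r^5} of size 2, {s, sr^2, ...} of size 4, {sr, sr^3, ...} of size 4.
Character table:
  irrep \ class              {e} (size 1)  {r^4} (size 1)  {r^1, r^7} (size 2)  {r^2, r^6} (size 2)  {r^3, r^5} (size 2)  {s, sr^2, ...} (size 4)  {sr, sr^3, ...} (size 4)
  chi_1 (triv)               1             1               1                    1                    1                    1                        1                       
  chi_2 (sign: r->1, s->-1)  1             1               1                    1                    1                    -1                       -1                      
  chi_3 (r->-1, s->1)        1             1               -1                   1                    -1                   1                        -1                      
  chi_4 (r->-1, s->-1)       1             1               -1                   1                    -1                   -1                       1                       
  chi_5 (2d, j=1)            2             -2              sqrt(2)              0                    -sqrt(2)             0                        0                       
  chi_6 (2d, j=2)            2             2               0                    -2                   0                    0                        0                       
  chi_7 (2d, j=3)            2             -2              -sqrt(2)             0                    sqrt(2)              0                        0                       

Spot check: chi_7 (2d, j=3) on {r^4} = -2.

Reasoning: D_8 has order 2*8 = 16 with 7 conjugacy classes, hence 7 irreducibles. Sum of squared dims 1 + 1 + 1 + 1 + 4 + 4 + 4 = 16 = |G|. Linear characters come from the abelianisation; the 2-dimensional irreps have character r^k -> 2*cos(2*pi*j*k/8), reflections -> 0.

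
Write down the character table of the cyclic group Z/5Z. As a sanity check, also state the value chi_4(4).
Character table of Z/5Z (irreps indexed chi_0,...,chi_4 with chi_k(m) = zeta_5^(k*m), zeta_5 = exp(2*pi*i/5)):
  irrep \ class  {0} (size 1)  {1} (size 1)    {2} (size 1)    {3} (size 1)    {4} (size 1)  
  chi_0          1             1               1               1               1             
  chi_1          1             exp(2*I*pi/5)   exp(4*I*pi/5)   exp(-4*I*pi/5)  exp(-2*I*pi/5)
  chi_2          1             exp(4*I*pi/5)   exp(-2*I*pi/5)  exp(2*I*pi/5)   exp(-4*I*pi/5)
  chi_3          1             exp(-4*I*pi/5)  exp(2*I*pi/5)   exp(-2*I*pi/5)  exp(4*I*pi/5) 
  chi_4          1             exp(-2*I*pi/5)  exp(-4*I*pi/5)  exp(4*I*pi/5)   exp(2*I*pi/5) 

Spot check: chi_4(4) = zeta_5^(4*4) = zeta_5^16 = exp(2*I*pi/5).

Explanation: Z/5Z is abelian, so all 5 irreducible complex representations are 1-dimensional. They are given by chi_k(m) = zeta_5^(k*m) for k = 0,...,4. Row orthogonality: sum_m chi_k(m) conj(chi_l(m)) = 5 * [k = l].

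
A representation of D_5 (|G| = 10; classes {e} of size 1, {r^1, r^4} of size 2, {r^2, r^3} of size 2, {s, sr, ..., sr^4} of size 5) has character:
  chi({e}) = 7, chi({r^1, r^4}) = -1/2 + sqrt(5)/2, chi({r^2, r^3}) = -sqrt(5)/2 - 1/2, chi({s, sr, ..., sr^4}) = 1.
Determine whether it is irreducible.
Not irreducible (reducible): <chi, chi> = 6 > 1.

Working: <chi, chi> = (1/|G|) sum_C |C| * |chi(C)|^2 = (1/10)[1*|7|^2 + 2*|-1/2 + sqrt(5)/2|^2 + 2*|-sqrt(5)/2 - 1/2|^2 + 5*|1|^2]
  = (1/10)[(49) + (3 - sqrt(5)) + (sqrt(5) + 3) + (5)] = 60/10 = 6.
A character is irreducible iff <chi, chi> = 1, so this representation is reducible.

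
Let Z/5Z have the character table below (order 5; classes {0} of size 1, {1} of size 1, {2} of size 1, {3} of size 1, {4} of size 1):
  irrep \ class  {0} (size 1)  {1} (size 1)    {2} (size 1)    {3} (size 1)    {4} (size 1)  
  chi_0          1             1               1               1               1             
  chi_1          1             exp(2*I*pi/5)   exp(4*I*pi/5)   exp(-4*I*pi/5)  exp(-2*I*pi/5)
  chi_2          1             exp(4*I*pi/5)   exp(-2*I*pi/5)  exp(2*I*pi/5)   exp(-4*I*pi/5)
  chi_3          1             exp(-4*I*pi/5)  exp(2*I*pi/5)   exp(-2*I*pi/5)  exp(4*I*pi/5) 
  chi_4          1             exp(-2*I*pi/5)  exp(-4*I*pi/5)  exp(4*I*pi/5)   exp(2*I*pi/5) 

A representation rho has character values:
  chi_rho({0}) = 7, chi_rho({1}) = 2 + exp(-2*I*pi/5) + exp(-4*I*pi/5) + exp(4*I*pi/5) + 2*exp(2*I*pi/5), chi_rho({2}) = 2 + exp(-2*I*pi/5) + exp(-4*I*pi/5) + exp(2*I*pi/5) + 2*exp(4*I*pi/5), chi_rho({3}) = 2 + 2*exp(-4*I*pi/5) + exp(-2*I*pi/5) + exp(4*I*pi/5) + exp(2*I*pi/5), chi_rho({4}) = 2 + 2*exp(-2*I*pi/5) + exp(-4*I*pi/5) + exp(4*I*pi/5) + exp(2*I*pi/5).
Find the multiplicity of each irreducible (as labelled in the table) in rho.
Multiplicities: chi_0: 2, chi_1: 2, chi_2: 1, chi_3: 1, chi_4: 1.

Argument: Use <chi_rho, chi> = (1/|G|) sum_C |C| * chi_rho(C) * conj(chi(C)) with |G| = 5 for each irreducible chi in the table:
  <chi_rho, chi_0> = (1/5)[1*(7)*conj(1) + 1*(2 + exp(-2*I*pi/5) + exp(-4*I*pi/5) + exp(4*I*pi/5) + 2*exp(2*I*pi/5))*conj(1) + 1*(2 + exp(-2*I*pi/5) + exp(-4*I*pi/5) + exp(2*I*pi/5) + 2*exp(4*I*pi/5))*conj(1) + 1*(2 + 2*exp(-4*I*pi/5) + exp(-2*I*pi/5) + exp(4*I*pi/5) + exp(2*I*pi/5))*conj(1) + 1*(2 + 2*exp(-2*I*pi/5) + exp(-4*I*pi/5) + exp(4*I*pi/5) + exp(2*I*pi/5))*conj(1)]
      = (1/5)[(7) + (2 + exp(-2*I*pi/5) + exp(-4*I*pi/5) + exp(4*I*pi/5) + 2*exp(2*I*pi/5)) + (2 + exp(-2*I*pi/5) + exp(-4*I*pi/5) + exp(2*I*pi/5) + 2*exp(4*I*pi/5)) + (2 + 2*exp(-4*I*pi/5) + exp(-2*I*pi/5) + exp(4*I*pi/5) + exp(2*I*pi/5)) + (2 + 2*exp(-2*I*pi/5) + exp(-4*I*pi/5) + exp(4*I*pi/5) + exp(2*I*pi/5))] = 10/5 = 2
  <chi_rho, chi_1> = (1/5)[1*(7)*conj(1) + 1*(2 + exp(-2*I*pi/5) + exp(-4*I*pi/5) + exp(4*I*pi/5) + 2*exp(2*I*pi/5))*conj(exp(2*I*pi/5)) + 1*(2 + exp(-2*I*pi/5) + exp(-4*I*pi/5) + exp(2*I*pi/5) + 2*exp(4*I*pi/5))*conj(exp(4*I*pi/5)) + 1*(2 + 2*exp(-4*I*pi/5) + exp(-2*I*pi/5) + exp(4*I*pi/5) + exp(2*I*pi/5))*conj(exp(-4*I*pi/5)) + 1*(2 + 2*exp(-2*I*pi/5) + exp(-4*I*pi/5) + exp(4*I*pi/5) + exp(2*I*pi/5))*conj(exp(-2*I*pi/5))]
      = (1/5)[(7) + (2 + 2*exp(-2*I*pi/5) + exp(-4*I*pi/5) + exp(4*I*pi/5) + exp(2*I*pi/5)) + (2 + 2*exp(-4*I*pi/5) + exp(-2*I*pi/5) + exp(4*I*pi/5) + exp(2*I*pi/5)) + (2 + exp(-2*I*pi/5) + exp(-4*I*pi/5) + exp(2*I*pi/5) + 2*exp(4*I*pi/5)) + (2 + exp(-2*I*pi/5) + exp(-4*I*pi/5) + exp(4*I*pi/5) + 2*exp(2*I*pi/5))] = 10/5 = 2
  <chi_rho, chi_2> = (1/5)[1*(7)*conj(1) + 1*(2 + exp(-2*I*pi/5) + exp(-4*I*pi/5) + exp(4*I*pi/5) + 2*exp(2*I*pi/5))*conj(exp(4*I*pi/5)) + 1*(2 + exp(-2*I*pi/5) + exp(-4*I*pi/5) + exp(2*I*pi/5) + 2*exp(4*I*pi/5))*conj(exp(-2*I*pi/5)) + 1*(2 + 2*exp(-4*I*pi/5) + exp(-2*I*pi/5) + exp(4*I*pi/5) + exp(2*I*pi/5))*conj(exp(2*I*pi/5)) + 1*(2 + 2*exp(-2*I*pi/5) + exp(-4*I*pi/5) + exp(4*I*pi/5) + exp(2*I*pi/5))*conj(exp(-4*I*pi/5))]
      = (1/5)[(7) + (1 + 2*exp(-2*I*pi/5) + 2*exp(-4*I*pi/5) + exp(4*I*pi/5) + exp(2*I*pi/5)) + (1 + 2*exp(-4*I*pi/5) + exp(-2*I*pi/5) + exp(4*I*pi/5) + 2*exp(2*I*pi/5)) + (1 + 2*exp(-2*I*pi/5) + exp(-4*I*pi/5) + exp(2*I*pi/5) + 2*exp(4*I*pi/5)) + (1 + exp(-2*I*pi/5) + exp(-4*I*pi/5) + 2*exp(4*I*pi/5) + 2*exp(2*I*pi/5))] = 5/5 = 1
  <chi_rho, chi_3> = (1/5)[1*(7)*conj(1) + 1*(2 + exp(-2*I*pi/5) + exp(-4*I*pi/5) + exp(4*I*pi/5) + 2*exp(2*I*pi/5))*conj(exp(-4*I*pi/5)) + 1*(2 + exp(-2*I*pi/5) + exp(-4*I*pi/5) + exp(2*I*pi/5) + 2*exp(4*I*pi/5))*conj(exp(2*I*pi/5)) + 1*(2 + 2*exp(-4*I*pi/5) + exp(-2*I*pi/5) + exp(4*I*pi/5) + exp(2*I*pi/5))*conj(exp(-2*I*pi/5)) + 1*(2 + 2*exp(-2*I*pi/5) + exp(-4*I*pi/5) + exp(4*I*pi/5) + exp(2*I*pi/5))*conj(exp(4*I*pi/5))]
      = (1/5)[(7) + (1 + 2*exp(-4*I*pi/5) + exp(-2*I*pi/5) + exp(2*I*pi/5) + 2*exp(4*I*pi/5)) + (1 + 2*exp(-2*I*pi/5) + exp(-4*I*pi/5) + exp(4*I*pi/5) + 2*exp(2*I*pi/5)) + (1 + 2*exp(-2*I*pi/5) + exp(-4*I*pi/5) + exp(4*I*pi/5) + 2*exp(2*I*pi/5)) + (1 + 2*exp(-4*I*pi/5) + exp(-2*I*pi/5) + exp(2*I*pi/5) + 2*exp(4*I*pi/5))] = 5/5 = 1
  <chi_rho, chi_4> = (1/5)[1*(7)*conj(1) + 1*(2 + exp(-2*I*pi/5) + exp(-4*I*pi/5) + exp(4*I*pi/5) + 2*exp(2*I*pi/5))*conj(exp(-2*I*pi/5)) + 1*(2 + exp(-2*I*pi/5) + exp(-4*I*pi/5) + exp(2*I*pi/5) + 2*exp(4*I*pi/5))*conj(exp(-4*I*pi/5)) + 1*(2 + 2*exp(-4*I*pi/5) + exp(-2*I*pi/5) + exp(4*I*pi/5) + exp(2*I*pi/5))*conj(exp(4*I*pi/5)) + 1*(2 + 2*exp(-2*I*pi/5) + exp(-4*I*pi/5) + exp(4*I*pi/5) + exp(2*I*pi/5))*conj(exp(2*I*pi/5))]
      = (1/5)[(7) + (1 + exp(-2*I*pi/5) + exp(-4*I*pi/5) + 2*exp(4*I*pi/5) + 2*exp(2*I*pi/5)) + (1 + 2*exp(-2*I*pi/5) + exp(-4*I*pi/5) + exp(2*I*pi/5) + 2*exp(4*I*pi/5)) + (1 + 2*exp(-4*I*pi/5) + exp(-2*I*pi/5) + exp(4*I*pi/5) + 2*exp(2*I*pi/5)) + (1 + 2*exp(-2*I*pi/5) + 2*exp(-4*I*pi/5) + exp(4*I*pi/5) + exp(2*I*pi/5))] = 5/5 = 1
(Exp terms are combined using exp(i*s)*conj(exp(i*t)) = exp(i*(s-t)), and sums of them are collapsed using the identity that for every m > 1 the m distinct m-th roots of unity sum to 0, e.g. 1 + exp(2*I*pi/3) + exp(-2*I*pi/3) = 0.)
Dimension check: dim(rho) = sum (mult * dim) = 2*1 + 2*1 + 1*1 + 1*1 + 1*1 = 7 = chi_rho(e) = 7.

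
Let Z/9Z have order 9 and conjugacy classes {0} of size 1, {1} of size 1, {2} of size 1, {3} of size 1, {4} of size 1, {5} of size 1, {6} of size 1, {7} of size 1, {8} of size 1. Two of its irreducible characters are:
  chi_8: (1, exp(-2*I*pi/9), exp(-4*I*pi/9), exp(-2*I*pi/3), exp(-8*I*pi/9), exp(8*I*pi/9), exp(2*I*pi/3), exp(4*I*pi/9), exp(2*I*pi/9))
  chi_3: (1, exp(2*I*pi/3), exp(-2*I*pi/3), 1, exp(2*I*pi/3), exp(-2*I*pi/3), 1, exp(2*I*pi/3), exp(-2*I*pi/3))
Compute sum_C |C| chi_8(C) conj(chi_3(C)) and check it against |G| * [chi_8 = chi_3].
Sum = 0; so <chi_8, chi_3> = 0 (distinct irreducibles are orthogonal).

Compute term by term over conjugacy classes (|C| * chi_8(C) * conj(chi_3(C))):
  1*(1)*conj(1) + 1*(exp(-2*I*pi/9))*conj(exp(2*I*pi/3)) + 1*(exp(-4*I*pi/9))*conj(exp(-2*I*pi/3)) + 1*(exp(-2*I*pi/3))*conj(1) + 1*(exp(-8*I*pi/9))*conj(exp(2*I*pi/3)) + 1*(exp(8*I*pi/9))*conj(exp(-2*I*pi/3)) + 1*(exp(2*I*pi/3))*conj(1) + 1*(exp(4*I*pi/9))*conj(exp(2*I*pi/3)) + 1*(exp(2*I*pi/9))*conj(exp(-2*I*pi/3))
  = (1) + (exp(-8*I*pi/9)) + (exp(2*I*pi/9)) + (exp(-2*I*pi/3)) + (exp(4*I*pi/9)) + (exp(-4*I*pi/9)) + (exp(2*I*pi/3)) + (exp(-2*I*pi/9)) + (exp(8*I*pi/9))
  = 0.
(Exp terms are combined using exp(i*s)*conj(exp(i*t)) = exp(i*(s-t)), and sums of them are collapsed using the identity that for every m > 1 the m distinct m-th roots of unity sum to 0, e.g. 1 + exp(2*I*pi/3) + exp(-2*I*pi/3) = 0.)
Dividing by |G| = 9 gives 0/9 = 0, matching the row-orthogonality relation <chi_8, chi_3> = [chi_8 = chi_3].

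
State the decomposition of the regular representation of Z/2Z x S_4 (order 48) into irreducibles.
Each irreducible V_i of dimension d_i appears with multiplicity d_i, i.e. rho_reg = (direct sum over all irreducibles V_i) d_i V_i. The irreducible dimensions for Z/2Z x S_4 are 1, 1, 1, 1, 2, 2, 3, 3, 3, 3: 4 irreducibles of dimension 1, each with multiplicity 1; 2 irreducibles of dimension 2, each with multiplicity 2; 4 irreducibles of dimension 3, each with multiplicity 3. Total dimension 4*1*1 + 2*2*2 + 4*3*3 = 48 = |G|.

Details: General theorem: in the regular representation of a finite group G, each irreducible appears with multiplicity equal to its dimension. Check: dim(rho_reg) = sum d_i^2 = 1 + 1 + 1 + 1 + 4 + 4 + 9 + 9 + 9 + 9 = 48 = |G|.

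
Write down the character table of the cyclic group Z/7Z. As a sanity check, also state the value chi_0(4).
Character table of Z/7Z (irreps indexed chi_0,...,chi_6 with chi_k(m) = zeta_7^(k*m), zeta_7 = exp(2*pi*i/7)):
  irrep \ class  {0} (size 1)  {1} (size 1)    {2} (size 1)    {3} (size 1)    {4} (size 1)    {5} (size 1)    {6} (size 1)  
  chi_0          1             1               1               1               1               1               1             
  chi_1          1             exp(2*I*pi/7)   exp(4*I*pi/7)   exp(6*I*pi/7)   exp(-6*I*pi/7)  exp(-4*I*pi/7)  exp(-2*I*pi/7)
  chi_2          1             exp(4*I*pi/7)   exp(-6*I*pi/7)  exp(-2*I*pi/7)  exp(2*I*pi/7)   exp(6*I*pi/7)   exp(-4*I*pi/7)
  chi_3          1             exp(6*I*pi/7)   exp(-2*I*pi/7)  exp(4*I*pi/7)   exp(-4*I*pi/7)  exp(2*I*pi/7)   exp(-6*I*pi/7)
  chi_4          1             exp(-6*I*pi/7)  exp(2*I*pi/7)   exp(-4*I*pi/7)  exp(4*I*pi/7)   exp(-2*I*pi/7)  exp(6*I*pi/7) 
  chi_5          1             exp(-4*I*pi/7)  exp(6*I*pi/7)   exp(2*I*pi/7)   exp(-2*I*pi/7)  exp(-6*I*pi/7)  exp(4*I*pi/7) 
  chi_6          1             exp(-2*I*pi/7)  exp(-4*I*pi/7)  exp(-6*I*pi/7)  exp(6*I*pi/7)   exp(4*I*pi/7)   exp(2*I*pi/7) 

Spot check: chi_0(4) = zeta_7^(0*4) = zeta_7^0 = 1.

Explanation: Z/7Z is abelian, so all 7 irreducible complex representations are 1-dimensional. They are given by chi_k(m) = zeta_7^(k*m) for k = 0,...,6. Row orthogonality: sum_m chi_k(m) conj(chi_l(m)) = 7 * [k = l].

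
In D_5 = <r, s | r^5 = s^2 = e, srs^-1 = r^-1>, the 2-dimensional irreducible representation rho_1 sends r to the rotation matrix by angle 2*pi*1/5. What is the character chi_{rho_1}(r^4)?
chi_{rho_1}(r^4) = 2*cos(2*pi*1*4/5) = -1/2 + sqrt(5)/2

Explanation: rho_1(r^4) is rotation by angle 2*pi*1*4/5, whose trace is 2*cos(2*pi*1*4/5) = -1/2 + sqrt(5)/2.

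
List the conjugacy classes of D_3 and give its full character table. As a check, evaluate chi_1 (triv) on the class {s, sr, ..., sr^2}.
Conjugacy classes: {e} of size 1, {r^1, r^2} of size 2, {s, sr, ..., sr^2} of size 3.
Character table:
  irrep \ class              {e} (size 1)  {r^1, r^2} (size 2)  {s, sr, ..., sr^2} (size 3)
  chi_1 (triv)               1             1                    1                          
  chi_2 (sign: r->1, s->-1)  1             1                    -1                         
  chi_3 (2d, j=1)            2             -1                   0                          

Spot check: chi_1 (triv) on {s, sr, ..., sr^2} = 1.

Argument: D_3 has order 2*3 = 6 with 3 conjugacy classes, hence 3 irreducibles. Sum of squared dims 1 + 1 + 4 = 6 = |G|. Linear characters come from the abelianisation; the 2-dimensional irreps have character r^k -> 2*cos(2*pi*j*k/3), reflections -> 0.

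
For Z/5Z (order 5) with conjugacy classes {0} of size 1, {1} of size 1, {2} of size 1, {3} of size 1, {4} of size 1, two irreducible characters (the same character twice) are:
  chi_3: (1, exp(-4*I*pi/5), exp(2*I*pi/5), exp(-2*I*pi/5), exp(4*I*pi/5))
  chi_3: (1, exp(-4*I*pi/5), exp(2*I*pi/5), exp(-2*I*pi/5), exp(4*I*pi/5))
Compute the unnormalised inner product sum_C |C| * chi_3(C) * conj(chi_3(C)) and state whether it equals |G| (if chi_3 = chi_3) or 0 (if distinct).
Sum = 5 = |G| = 5; so <chi_3, chi_3> = 1 (norm-1 confirms irreducibility).

Argument: Compute term by term over conjugacy classes (|C| * chi_3(C) * conj(chi_3(C))):
  1*(1)*conj(1) + 1*(exp(-4*I*pi/5))*conj(exp(-4*I*pi/5)) + 1*(exp(2*I*pi/5))*conj(exp(2*I*pi/5)) + 1*(exp(-2*I*pi/5))*conj(exp(-2*I*pi/5)) + 1*(exp(4*I*pi/5))*conj(exp(4*I*pi/5))
  = (1) + (1) + (1) + (1) + (1)
  = 5.
(Exp terms are combined using exp(i*s)*conj(exp(i*t)) = exp(i*(s-t)), and sums of them are collapsed using the identity that for every m > 1 the m distinct m-th roots of unity sum to 0, e.g. 1 + exp(2*I*pi/3) + exp(-2*I*pi/3) = 0.)
Dividing by |G| = 5 gives 5/5 = 1, matching the row-orthogonality relation <chi_3, chi_3> = [chi_3 = chi_3].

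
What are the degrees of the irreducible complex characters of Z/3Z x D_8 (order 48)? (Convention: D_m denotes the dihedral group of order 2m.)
Dimensions: 1, 1, 1, 1, 1, 1, 1, 1, 1, 1, 1, 1, 2, 2, 2, 2, 2, 2, 2, 2, 2

There are 21 irreducibles (= number of conjugacy classes). Their dimensions d_i satisfy sum d_i^2 = |G| = 48: 1 + 1 + 1 + 1 + 1 + 1 + 1 + 1 + 1 + 1 + 1 + 1 + 4 + 4 + 4 + 4 + 4 + 4 + 4 + 4 + 4 = 48. (For the product with Z/3Z: each of the 3 1-dim characters of Z/3Z tensors with each irrep of D_8, giving 3 copies of each D_8-dimension.)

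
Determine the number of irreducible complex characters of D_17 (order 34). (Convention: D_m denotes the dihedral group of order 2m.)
10

Proof sketch: The number of irreducible complex representations of a finite group equals its number of conjugacy classes. D_17 has 10 conjugacy classes ((n+3)/2 for n odd), so D_17 (order 34) has exactly 10 irreducible complex representations.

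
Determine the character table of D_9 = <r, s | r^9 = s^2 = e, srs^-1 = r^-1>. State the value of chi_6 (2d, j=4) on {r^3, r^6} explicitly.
Conjugacy classes: {e} of size 1, {r^1, r^8} of size 2, {r^2, r^7} of size 2, {r^3, r^6} of size 2, {r^4, r^5} of size 2, {s, sr, ..., sr^8} of size 9.
Character table:
  irrep \ class              {e} (size 1)  {r^1, r^8} (size 2)  {r^2, r^7} (size 2)  {r^3, r^6} (size 2)  {r^4, r^5} (size 2)  {s, sr, ..., sr^8} (size 9)
  chi_1 (triv)               1             1                    1                    1                    1                    1                          
  chi_2 (sign: r->1, s->-1)  1             1                    1                    1                    1                    -1                         
  chi_3 (2d, j=1)            2             2*cos(2*pi/9)        2*cos(4*pi/9)        -1                   -2*cos(pi/9)         0                          
  chi_4 (2d, j=2)            2             2*cos(4*pi/9)        -2*cos(pi/9)         -1                   2*cos(2*pi/9)        0                          
  chi_5 (2d, j=3)            2             -1                   -1                   2                    -1                   0                          
  chi_6 (2d, j=4)            2             -2*cos(pi/9)         2*cos(2*pi/9)        -1                   2*cos(4*pi/9)        0                          

Spot check: chi_6 (2d, j=4) on {r^3, r^6} = -1.

Explanation: D_9 has order 2*9 = 18 with 6 conjugacy classes, hence 6 irreducibles. Sum of squared dims 1 + 1 + 4 + 4 + 4 + 4 = 18 = |G|. Linear characters come from the abelianisation; the 2-dimensional irreps have character r^k -> 2*cos(2*pi*j*k/9), reflections -> 0.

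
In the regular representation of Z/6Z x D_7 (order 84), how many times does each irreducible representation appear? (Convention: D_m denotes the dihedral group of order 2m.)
Each irreducible V_i of dimension d_i appears with multiplicity d_i, i.e. rho_reg = (direct sum over all irreducibles V_i) d_i V_i. The irreducible dimensions for Z/6Z x D_7 are 1, 1, 1, 1, 1, 1, 1, 1, 1, 1, 1, 1, 2, 2, 2, 2, 2, 2, 2, 2, 2, 2, 2, 2, 2, 2, 2, 2, 2, 2: 12 irreducibles of dimension 1, each with multiplicity 1; 18 irreducibles of dimension 2, each with multiplicity 2. Total dimension 12*1*1 + 18*2*2 = 84 = |G|.

Working: General theorem: in the regular representation of a finite group G, each irreducible appears with multiplicity equal to its dimension. Check: dim(rho_reg) = sum d_i^2 = 1 + 1 + 1 + 1 + 1 + 1 + 1 + 1 + 1 + 1 + 1 + 1 + 4 + 4 + 4 + 4 + 4 + 4 + 4 + 4 + 4 + 4 + 4 + 4 + 4 + 4 + 4 + 4 + 4 + 4 = 84 = |G|.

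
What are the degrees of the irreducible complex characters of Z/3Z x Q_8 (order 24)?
Dimensions: 1, 1, 1, 1, 1, 1, 1, 1, 1, 1, 1, 1, 2, 2, 2

Why: There are 15 irreducibles (= number of conjugacy classes). Their dimensions d_i satisfy sum d_i^2 = |G| = 24: 1 + 1 + 1 + 1 + 1 + 1 + 1 + 1 + 1 + 1 + 1 + 1 + 4 + 4 + 4 = 24. (For the product with Z/3Z: each of the 3 1-dim characters of Z/3Z tensors with each irrep of Q_8, giving 3 copies of each Q_8-dimension.)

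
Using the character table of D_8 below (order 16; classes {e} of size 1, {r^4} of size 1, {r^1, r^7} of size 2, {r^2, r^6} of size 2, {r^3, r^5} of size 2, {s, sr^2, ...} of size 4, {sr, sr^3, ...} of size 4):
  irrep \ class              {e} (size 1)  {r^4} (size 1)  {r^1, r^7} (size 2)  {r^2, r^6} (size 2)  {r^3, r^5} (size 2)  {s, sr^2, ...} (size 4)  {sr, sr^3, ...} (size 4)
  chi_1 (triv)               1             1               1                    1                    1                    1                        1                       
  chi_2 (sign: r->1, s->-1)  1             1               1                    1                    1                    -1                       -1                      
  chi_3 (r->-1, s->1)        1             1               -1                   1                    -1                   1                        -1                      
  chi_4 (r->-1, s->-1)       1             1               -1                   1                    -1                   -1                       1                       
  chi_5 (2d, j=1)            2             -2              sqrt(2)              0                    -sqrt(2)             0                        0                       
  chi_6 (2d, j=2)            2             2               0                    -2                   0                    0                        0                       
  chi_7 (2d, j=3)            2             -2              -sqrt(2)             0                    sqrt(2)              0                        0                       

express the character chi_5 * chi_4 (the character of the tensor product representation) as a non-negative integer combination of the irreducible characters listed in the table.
chi_5 tensor chi_4 = chi_7 (all other irreducibles have multiplicity 0).

Proof sketch: The character of a tensor product is the pointwise product (chi_5 * chi_4)(C) = chi_5(C) * chi_4(C):
  {e}: (2)*(1), {r^4}: (-2)*(1), {r^1, r^7}: (sqrt(2))*(-1), {r^2, r^6}: (0)*(1), {r^3, r^5}: (-sqrt(2))*(-1), {s, sr^2, ...}: (0)*(-1), {sr, sr^3, ...}: (0)*(1)
so (chi_5 * chi_4) takes values
  {e} -> 2, {r^4} -> -2, {r^1, r^7} -> -sqrt(2), {r^2, r^6} -> 0, {r^3, r^5} -> sqrt(2), {s, sr^2, ...} -> 0, {sr, sr^3, ...} -> 0.
Now take the inner product of this character with each irreducible chi from the table, <chi_5*chi_4, chi> = (1/16) sum_C |C| (chi_5*chi_4)(C) conj(chi(C)):
  <chi_5*chi_4, chi_1> = (1/16)[1*(2)*conj(1) + 1*(-2)*conj(1) + 2*(-sqrt(2))*conj(1) + 2*(0)*conj(1) + 2*(sqrt(2))*conj(1) + 4*(0)*conj(1) + 4*(0)*conj(1)]
      = (1/16)[(2) + (-2) + (-2*sqrt(2)) + (0) + (2*sqrt(2)) + (0) + (0)] = 0/16 = 0
  <chi_5*chi_4, chi_2> = (1/16)[1*(2)*conj(1) + 1*(-2)*conj(1) + 2*(-sqrt(2))*conj(1) + 2*(0)*conj(1) + 2*(sqrt(2))*conj(1) + 4*(0)*conj(-1) + 4*(0)*conj(-1)]
      = (1/16)[(2) + (-2) + (-2*sqrt(2)) + (0) + (2*sqrt(2)) + (0) + (0)] = 0/16 = 0
  <chi_5*chi_4, chi_3> = (1/16)[1*(2)*conj(1) + 1*(-2)*conj(1) + 2*(-sqrt(2))*conj(-1) + 2*(0)*conj(1) + 2*(sqrt(2))*conj(-1) + 4*(0)*conj(1) + 4*(0)*conj(-1)]
      = (1/16)[(2) + (-2) + (2*sqrt(2)) + (0) + (-2*sqrt(2)) + (0) + (0)] = 0/16 = 0
  <chi_5*chi_4, chi_4> = (1/16)[1*(2)*conj(1) + 1*(-2)*conj(1) + 2*(-sqrt(2))*conj(-1) + 2*(0)*conj(1) + 2*(sqrt(2))*conj(-1) + 4*(0)*conj(-1) + 4*(0)*conj(1)]
      = (1/16)[(2) + (-2) + (2*sqrt(2)) + (0) + (-2*sqrt(2)) + (0) + (0)] = 0/16 = 0
  <chi_5*chi_4, chi_5> = (1/16)[1*(2)*conj(2) + 1*(-2)*conj(-2) + 2*(-sqrt(2))*conj(sqrt(2)) + 2*(0)*conj(0) + 2*(sqrt(2))*conj(-sqrt(2)) + 4*(0)*conj(0) + 4*(0)*conj(0)]
      = (1/16)[(4) + (4) + (-4) + (0) + (-4) + (0) + (0)] = 0/16 = 0
  <chi_5*chi_4, chi_6> = (1/16)[1*(2)*conj(2) + 1*(-2)*conj(2) + 2*(-sqrt(2))*conj(0) + 2*(0)*conj(-2) + 2*(sqrt(2))*conj(0) + 4*(0)*conj(0) + 4*(0)*conj(0)]
      = (1/16)[(4) + (-4) + (0) + (0) + (0) + (0) + (0)] = 0/16 = 0
  <chi_5*chi_4, chi_7> = (1/16)[1*(2)*conj(2) + 1*(-2)*conj(-2) + 2*(-sqrt(2))*conj(-sqrt(2)) + 2*(0)*conj(0) + 2*(sqrt(2))*conj(sqrt(2)) + 4*(0)*conj(0) + 4*(0)*conj(0)]
      = (1/16)[(4) + (4) + (4) + (0) + (4) + (0) + (0)] = 16/16 = 1
Hence the multiplicities are chi_7: 1. Dimension check: dim(chi_5)*dim(chi_4) = 2*1 = 2 and sum (mult * dim) = 1*2 = 2.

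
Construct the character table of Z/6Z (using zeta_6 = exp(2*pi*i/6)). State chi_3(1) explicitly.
Character table of Z/6Z (irreps indexed chi_0,...,chi_5 with chi_k(m) = zeta_6^(k*m), zeta_6 = exp(2*pi*i/6)):
  irrep \ class  {0} (size 1)  {1} (size 1)    {2} (size 1)    {3} (size 1)  {4} (size 1)    {5} (size 1)  
  chi_0          1             1               1               1             1               1             
  chi_1          1             exp(I*pi/3)     exp(2*I*pi/3)   -1            exp(-2*I*pi/3)  exp(-I*pi/3)  
  chi_2          1             exp(2*I*pi/3)   exp(-2*I*pi/3)  1             exp(2*I*pi/3)   exp(-2*I*pi/3)
  chi_3          1             -1              1               -1            1               -1            
  chi_4          1             exp(-2*I*pi/3)  exp(2*I*pi/3)   1             exp(-2*I*pi/3)  exp(2*I*pi/3) 
  chi_5          1             exp(-I*pi/3)    exp(-2*I*pi/3)  -1            exp(2*I*pi/3)   exp(I*pi/3)   

Spot check: chi_3(1) = zeta_6^(3*1) = zeta_6^3 = -1.

Details: Z/6Z is abelian, so all 6 irreducible complex representations are 1-dimensional. They are given by chi_k(m) = zeta_6^(k*m) for k = 0,...,5. Row orthogonality: sum_m chi_k(m) conj(chi_l(m)) = 6 * [k = l].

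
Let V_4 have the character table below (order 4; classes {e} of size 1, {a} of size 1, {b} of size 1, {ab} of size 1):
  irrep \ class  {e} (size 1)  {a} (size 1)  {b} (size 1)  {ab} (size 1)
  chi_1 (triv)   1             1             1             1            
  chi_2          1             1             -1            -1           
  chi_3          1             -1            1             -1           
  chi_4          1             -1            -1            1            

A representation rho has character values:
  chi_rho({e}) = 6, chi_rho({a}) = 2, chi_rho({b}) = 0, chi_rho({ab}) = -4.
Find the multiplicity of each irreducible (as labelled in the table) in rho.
Multiplicities: chi_1: 1, chi_2: 3, chi_3: 2, chi_4: 0.

Derivation: Use <chi_rho, chi> = (1/|G|) sum_C |C| * chi_rho(C) * conj(chi(C)) with |G| = 4 for each irreducible chi in the table:
  <chi_rho, chi_1> = (1/4)[1*(6)*conj(1) + 1*(2)*conj(1) + 1*(0)*conj(1) + 1*(-4)*conj(1)]
      = (1/4)[(6) + (2) + (0) + (-4)] = 4/4 = 1
  <chi_rho, chi_2> = (1/4)[1*(6)*conj(1) + 1*(2)*conj(1) + 1*(0)*conj(-1) + 1*(-4)*conj(-1)]
      = (1/4)[(6) + (2) + (0) + (4)] = 12/4 = 3
  <chi_rho, chi_3> = (1/4)[1*(6)*conj(1) + 1*(2)*conj(-1) + 1*(0)*conj(1) + 1*(-4)*conj(-1)]
      = (1/4)[(6) + (-2) + (0) + (4)] = 8/4 = 2
  <chi_rho, chi_4> = (1/4)[1*(6)*conj(1) + 1*(2)*conj(-1) + 1*(0)*conj(-1) + 1*(-4)*conj(1)]
      = (1/4)[(6) + (-2) + (0) + (-4)] = 0/4 = 0
Dimension check: dim(rho) = sum (mult * dim) = 1*1 + 3*1 + 2*1 + 0*1 = 6 = chi_rho(e) = 6.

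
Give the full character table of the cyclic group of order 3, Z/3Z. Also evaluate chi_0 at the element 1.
Character table of Z/3Z (irreps indexed chi_0,...,chi_2 with chi_k(m) = zeta_3^(k*m), zeta_3 = exp(2*pi*i/3)):
  irrep \ class  {0} (size 1)  {1} (size 1)    {2} (size 1)  
  chi_0          1             1               1             
  chi_1          1             exp(2*I*pi/3)   exp(-2*I*pi/3)
  chi_2          1             exp(-2*I*pi/3)  exp(2*I*pi/3) 

Spot check: chi_0(1) = zeta_3^(0*1) = zeta_3^0 = 1.

Why: Z/3Z is abelian, so all 3 irreducible complex representations are 1-dimensional. They are given by chi_k(m) = zeta_3^(k*m) for k = 0,...,2. Row orthogonality: sum_m chi_k(m) conj(chi_l(m)) = 3 * [k = l].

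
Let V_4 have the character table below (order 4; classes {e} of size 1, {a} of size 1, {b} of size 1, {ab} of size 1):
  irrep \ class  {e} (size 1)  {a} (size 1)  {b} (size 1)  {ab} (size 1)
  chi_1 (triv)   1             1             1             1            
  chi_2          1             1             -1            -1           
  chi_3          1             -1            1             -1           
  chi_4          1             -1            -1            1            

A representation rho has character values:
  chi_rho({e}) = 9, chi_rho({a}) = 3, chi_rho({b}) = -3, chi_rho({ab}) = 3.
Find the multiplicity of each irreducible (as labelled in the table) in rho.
Multiplicities: chi_1: 3, chi_2: 3, chi_3: 0, chi_4: 3.

Details: Use <chi_rho, chi> = (1/|G|) sum_C |C| * chi_rho(C) * conj(chi(C)) with |G| = 4 for each irreducible chi in the table:
  <chi_rho, chi_1> = (1/4)[1*(9)*conj(1) + 1*(3)*conj(1) + 1*(-3)*conj(1) + 1*(3)*conj(1)]
      = (1/4)[(9) + (3) + (-3) + (3)] = 12/4 = 3
  <chi_rho, chi_2> = (1/4)[1*(9)*conj(1) + 1*(3)*conj(1) + 1*(-3)*conj(-1) + 1*(3)*conj(-1)]
      = (1/4)[(9) + (3) + (3) + (-3)] = 12/4 = 3
  <chi_rho, chi_3> = (1/4)[1*(9)*conj(1) + 1*(3)*conj(-1) + 1*(-3)*conj(1) + 1*(3)*conj(-1)]
      = (1/4)[(9) + (-3) + (-3) + (-3)] = 0/4 = 0
  <chi_rho, chi_4> = (1/4)[1*(9)*conj(1) + 1*(3)*conj(-1) + 1*(-3)*conj(-1) + 1*(3)*conj(1)]
      = (1/4)[(9) + (-3) + (3) + (3)] = 12/4 = 3
Dimension check: dim(rho) = sum (mult * dim) = 3*1 + 3*1 + 0*1 + 3*1 = 9 = chi_rho(e) = 9.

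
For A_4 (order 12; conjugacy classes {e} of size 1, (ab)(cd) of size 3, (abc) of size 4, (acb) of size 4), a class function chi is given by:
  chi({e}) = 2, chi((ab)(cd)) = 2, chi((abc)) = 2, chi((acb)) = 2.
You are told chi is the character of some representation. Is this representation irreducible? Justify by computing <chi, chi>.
Not irreducible (reducible): <chi, chi> = 4 > 1.

Why: <chi, chi> = (1/|G|) sum_C |C| * |chi(C)|^2 = (1/12)[1*|2|^2 + 3*|2|^2 + 4*|2|^2 + 4*|2|^2]
  = (1/12)[(4) + (12) + (16) + (16)] = 48/12 = 4.
(Exp terms are combined using exp(i*s)*conj(exp(i*t)) = exp(i*(s-t)), and sums of them are collapsed using the identity that for every m > 1 the m distinct m-th roots of unity sum to 0, e.g. 1 + exp(2*I*pi/3) + exp(-2*I*pi/3) = 0.)
A character is irreducible iff <chi, chi> = 1, so this representation is reducible.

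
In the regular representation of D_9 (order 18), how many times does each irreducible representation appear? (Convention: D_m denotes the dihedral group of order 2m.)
Each irreducible V_i of dimension d_i appears with multiplicity d_i, i.e. rho_reg = (direct sum over all irreducibles V_i) d_i V_i. The irreducible dimensions for D_9 are 1, 1, 2, 2, 2, 2: 2 irreducibles of dimension 1, each with multiplicity 1; 4 irreducibles of dimension 2, each with multiplicity 2. Total dimension 2*1*1 + 4*2*2 = 18 = |G|.

Proof sketch: General theorem: in the regular representation of a finite group G, each irreducible appears with multiplicity equal to its dimension. Check: dim(rho_reg) = sum d_i^2 = 1 + 1 + 4 + 4 + 4 + 4 = 18 = |G|.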